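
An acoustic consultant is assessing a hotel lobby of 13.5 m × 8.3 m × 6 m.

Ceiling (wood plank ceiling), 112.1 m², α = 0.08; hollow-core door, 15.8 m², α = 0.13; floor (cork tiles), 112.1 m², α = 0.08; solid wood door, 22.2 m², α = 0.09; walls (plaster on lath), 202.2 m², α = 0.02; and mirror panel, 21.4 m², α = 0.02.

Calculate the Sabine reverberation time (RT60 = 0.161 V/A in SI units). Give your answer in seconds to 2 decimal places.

Summing Sᵢαᵢ: 8.968 + 2.054 + 8.968 + 1.998 + 4.044 + 0.428 → A = 26.460 sabins.
Room volume: 672.3 m³.
Sabine: RT60 = 0.161 × 672.3 / 26.460 = 4.09 s.

4.09 sec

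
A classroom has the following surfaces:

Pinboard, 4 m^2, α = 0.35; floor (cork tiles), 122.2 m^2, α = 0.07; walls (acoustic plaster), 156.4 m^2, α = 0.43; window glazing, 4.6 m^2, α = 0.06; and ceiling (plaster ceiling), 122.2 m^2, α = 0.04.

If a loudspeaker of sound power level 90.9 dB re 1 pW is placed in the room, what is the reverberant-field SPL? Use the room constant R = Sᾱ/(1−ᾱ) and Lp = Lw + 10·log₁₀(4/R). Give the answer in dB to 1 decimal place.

76.8 dB

A = 82.370 sabins; S = 409.4 m^2.
ᾱ = 82.370/409.4 = 0.2012; R = Sᾱ/(1−ᾱ) = 82.370/(1−0.2012) = 103.117 m^2.
Lp = 90.9 + 10·log₁₀(4/103.117) = 90.9 + (-14.11) = 76.8 dB.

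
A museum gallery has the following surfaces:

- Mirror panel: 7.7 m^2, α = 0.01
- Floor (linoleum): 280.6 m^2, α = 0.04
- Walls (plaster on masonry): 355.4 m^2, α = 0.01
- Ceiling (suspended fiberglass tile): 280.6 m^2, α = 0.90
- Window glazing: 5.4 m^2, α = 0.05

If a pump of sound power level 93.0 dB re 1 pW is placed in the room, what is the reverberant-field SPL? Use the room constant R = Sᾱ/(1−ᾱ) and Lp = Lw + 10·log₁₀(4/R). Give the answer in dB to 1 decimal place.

73.3 dB

A = 267.665 sabins; S = 929.7 m^2.
ᾱ = 0.2879, so room constant R = A/(1−ᾱ) = 375.881 m^2.
Lp = 93.0 + 10·log₁₀(4/375.881) = 93.0 + (-19.73) = 73.3 dB.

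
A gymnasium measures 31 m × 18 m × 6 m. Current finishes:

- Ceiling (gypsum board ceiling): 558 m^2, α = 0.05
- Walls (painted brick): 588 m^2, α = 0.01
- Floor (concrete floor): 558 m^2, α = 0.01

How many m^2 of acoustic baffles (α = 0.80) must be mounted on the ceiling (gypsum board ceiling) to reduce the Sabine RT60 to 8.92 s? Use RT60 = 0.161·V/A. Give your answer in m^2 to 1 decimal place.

A₁ = Σ Sᵢαᵢ = 558*0.05 + 588*0.01 + 558*0.01 = 39.360 sabins.
Required A₂ = 0.161·3348/8.92 = 60.429 sabins.
Absorption to add: 60.429 − 39.360 = 21.069 sabins.
Net gain per m^2: Δα = 0.80 − 0.05 = 0.75.
Panel area = 21.069 / 0.75 = 28.1 m^2.

28.1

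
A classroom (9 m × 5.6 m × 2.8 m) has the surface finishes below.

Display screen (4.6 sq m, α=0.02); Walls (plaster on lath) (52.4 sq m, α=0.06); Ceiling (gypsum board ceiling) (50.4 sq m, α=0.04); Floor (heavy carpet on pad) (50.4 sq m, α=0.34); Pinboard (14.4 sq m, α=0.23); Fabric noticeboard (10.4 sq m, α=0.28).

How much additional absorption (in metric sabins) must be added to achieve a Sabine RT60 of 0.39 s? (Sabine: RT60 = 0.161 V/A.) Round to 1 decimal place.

Equivalent absorption area: A₁ = 4.6*0.02 + 52.4*0.06 + 50.4*0.04 + 50.4*0.34 + 14.4*0.23 + 10.4*0.28 = 28.612 sq m.
Target A₂ = 0.161·141.12/0.39 = 58.257 sabins (V = 141.12 m³).
Additional absorption ΔA = 58.257 − 28.612 = 29.6 sabins.

29.6 sabins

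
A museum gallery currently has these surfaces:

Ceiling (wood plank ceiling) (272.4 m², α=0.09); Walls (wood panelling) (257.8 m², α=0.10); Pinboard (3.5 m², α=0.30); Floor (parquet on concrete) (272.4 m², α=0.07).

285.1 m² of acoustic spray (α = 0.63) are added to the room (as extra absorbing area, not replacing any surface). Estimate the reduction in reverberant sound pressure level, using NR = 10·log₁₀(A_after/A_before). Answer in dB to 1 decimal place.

Total absorption A_before = 272.4×0.09 + 257.8×0.10 + 3.5×0.30 + 272.4×0.07
  = 24.516 + 25.780 + 1.050 + 19.068 = 70.414 m² sabins.
Treatment contributes 285.1·0.63 = 179.613 sabins.
New total A_after = 250.027 sabins.
Reduction = 10 log₁₀(A_after/A_before) = 10 log₁₀(3.5508) = 5.5 dB.

5.5 dB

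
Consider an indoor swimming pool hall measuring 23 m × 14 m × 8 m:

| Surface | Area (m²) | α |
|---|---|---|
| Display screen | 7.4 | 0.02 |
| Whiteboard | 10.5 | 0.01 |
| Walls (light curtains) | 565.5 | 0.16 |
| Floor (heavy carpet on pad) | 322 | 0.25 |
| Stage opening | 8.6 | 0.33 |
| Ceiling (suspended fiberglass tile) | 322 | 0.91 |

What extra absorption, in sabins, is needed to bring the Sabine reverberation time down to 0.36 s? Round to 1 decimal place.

Summing Sᵢαᵢ: 0.148 + 0.105 + 90.480 + 80.500 + 2.838 + 293.020 → A₁ = 467.091 sabins.
For T = 0.36 s, need A₂ = 0.161·V/T = 0.161·2576/0.36 = 1152.044 sabins.
ΔA = A₂ − A₁ = 1152.044 − 467.091 = 685.0 sabins.

685.0 sabins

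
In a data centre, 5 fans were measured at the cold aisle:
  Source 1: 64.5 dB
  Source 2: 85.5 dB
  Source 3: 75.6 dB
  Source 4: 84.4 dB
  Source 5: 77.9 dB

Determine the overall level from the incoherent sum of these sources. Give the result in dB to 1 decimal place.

Converting to relative power and adding: 10^(64.5/10) + 10^(85.5/10) + 10^(75.6/10) + 10^(84.4/10) + 10^(77.9/10) = 7.31e+08.
L_total = 10·log₁₀(7.31e+08) = 88.6 dB.

88.6 dB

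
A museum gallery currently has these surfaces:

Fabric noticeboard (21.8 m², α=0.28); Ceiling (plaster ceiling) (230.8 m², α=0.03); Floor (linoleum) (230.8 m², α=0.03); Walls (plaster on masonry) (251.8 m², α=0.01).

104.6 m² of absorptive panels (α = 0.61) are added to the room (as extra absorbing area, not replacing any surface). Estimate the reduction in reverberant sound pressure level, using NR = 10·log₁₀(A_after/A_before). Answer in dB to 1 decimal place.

A_before = Σ Sᵢαᵢ = 21.8×0.28 + 230.8×0.03 + 230.8×0.03 + 251.8×0.01 = 22.470 sabins.
Added absorption = 104.6 × 0.61 = 63.806 sabins.
New total A_after = 86.276 sabins.
NR = 10·log₁₀(86.276/22.470) = 5.8 dB.

5.8 dB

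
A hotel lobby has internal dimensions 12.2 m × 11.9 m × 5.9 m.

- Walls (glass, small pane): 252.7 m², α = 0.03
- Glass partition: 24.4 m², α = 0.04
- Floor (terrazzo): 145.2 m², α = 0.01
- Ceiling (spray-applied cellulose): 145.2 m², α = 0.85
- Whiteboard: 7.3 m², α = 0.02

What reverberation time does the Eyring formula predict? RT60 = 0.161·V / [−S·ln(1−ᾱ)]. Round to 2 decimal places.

Total surface area S = 252.7 + 24.4 + 145.2 + 145.2 + 7.3 = 574.8 m².
Absorption A = 252.7×0.03 + 24.4×0.04 + 145.2×0.01 + 145.2×0.85 + 7.3×0.02 = 133.575 sabins.
ᾱ = 133.575 / 574.8 = 0.2324.
−S·ln(1−ᾱ) = −574.8 × ln(1 − 0.2324) = 152.027.
V = 12.2 × 11.9 × 5.9 = 856.562 m³.
RT60 = 0.161 × 856.562 / 152.027 = 0.91 s.

0.91 sec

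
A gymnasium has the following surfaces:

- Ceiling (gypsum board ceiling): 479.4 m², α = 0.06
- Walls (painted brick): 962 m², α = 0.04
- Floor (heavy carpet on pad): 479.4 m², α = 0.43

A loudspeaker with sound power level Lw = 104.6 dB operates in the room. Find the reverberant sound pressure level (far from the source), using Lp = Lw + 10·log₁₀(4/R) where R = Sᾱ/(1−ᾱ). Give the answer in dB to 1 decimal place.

85.6 dB

A = 273.386 sabins; S = 1920.8 m².
ᾱ = 273.386/1920.8 = 0.1423; R = Sᾱ/(1−ᾱ) = 273.386/(1−0.1423) = 318.743 m².
Lp = 104.6 + 10·log₁₀(4/318.743) = 104.6 + (-19.01) = 85.6 dB.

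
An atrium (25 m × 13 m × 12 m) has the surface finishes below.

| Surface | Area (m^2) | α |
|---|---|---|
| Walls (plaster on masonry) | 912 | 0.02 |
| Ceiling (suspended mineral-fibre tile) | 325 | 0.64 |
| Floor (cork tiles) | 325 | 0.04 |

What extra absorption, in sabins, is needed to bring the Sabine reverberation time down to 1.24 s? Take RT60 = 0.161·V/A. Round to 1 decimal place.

267.1 sabins

Summing Sᵢαᵢ: 18.240 + 208.000 + 13.000 → A₁ = 239.240 sabins.
For T = 1.24 s, need A₂ = 0.161·V/T = 0.161·3900/1.24 = 506.371 sabins.
ΔA = A₂ − A₁ = 506.371 − 239.240 = 267.1 sabins.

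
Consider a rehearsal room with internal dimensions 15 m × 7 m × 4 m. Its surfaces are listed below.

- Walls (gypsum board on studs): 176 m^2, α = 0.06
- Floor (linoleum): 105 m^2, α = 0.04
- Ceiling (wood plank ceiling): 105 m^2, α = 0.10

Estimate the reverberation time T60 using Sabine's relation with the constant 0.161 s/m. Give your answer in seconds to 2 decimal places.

A = Σ Sᵢαᵢ = 176×0.06 + 105×0.04 + 105×0.10 = 25.260 sabins.
Room volume: 420 m³.
T = 0.161 V/A = 0.161·420/25.260 = 2.68 s.

2.68 sec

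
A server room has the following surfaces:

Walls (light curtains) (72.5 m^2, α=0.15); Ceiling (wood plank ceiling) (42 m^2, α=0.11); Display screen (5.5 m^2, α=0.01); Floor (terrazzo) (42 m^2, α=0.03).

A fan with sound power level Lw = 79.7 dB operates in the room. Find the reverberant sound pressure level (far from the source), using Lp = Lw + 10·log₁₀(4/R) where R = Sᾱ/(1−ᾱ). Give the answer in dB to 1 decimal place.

73.0 dB

A = 16.810 sabins; S = 162.0 m^2.
ᾱ = 0.1038, so room constant R = A/(1−ᾱ) = 18.757 m^2.
Lp = Lw + 10 log₁₀(4/R) = 79.7 -6.71 = 73.0 dB.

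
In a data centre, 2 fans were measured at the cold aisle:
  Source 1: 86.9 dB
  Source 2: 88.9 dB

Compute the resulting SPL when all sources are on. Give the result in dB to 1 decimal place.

91.0 dB

Σ 10^(Lᵢ/10) = 1.266e+09.
Combined level = 10 log₁₀(1.266e+09) = 91.0 dB.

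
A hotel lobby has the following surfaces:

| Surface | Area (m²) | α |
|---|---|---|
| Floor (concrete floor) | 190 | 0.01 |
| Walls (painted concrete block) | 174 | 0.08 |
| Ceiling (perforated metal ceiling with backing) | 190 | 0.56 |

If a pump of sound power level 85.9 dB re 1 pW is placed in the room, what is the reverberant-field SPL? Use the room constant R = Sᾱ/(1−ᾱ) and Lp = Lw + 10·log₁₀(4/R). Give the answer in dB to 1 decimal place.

Σ(Sᵢαᵢ) = 190×0.01 + 174×0.08 + 190×0.56 = 122.220; total area S = 554.0 m².
ᾱ = 122.220/554.0 = 0.2206; R = Sᾱ/(1−ᾱ) = 122.220/(1−0.2206) = 156.813 m².
Lp = Lw + 10 log₁₀(4/R) = 85.9 -15.93 = 70.0 dB.

70.0 dB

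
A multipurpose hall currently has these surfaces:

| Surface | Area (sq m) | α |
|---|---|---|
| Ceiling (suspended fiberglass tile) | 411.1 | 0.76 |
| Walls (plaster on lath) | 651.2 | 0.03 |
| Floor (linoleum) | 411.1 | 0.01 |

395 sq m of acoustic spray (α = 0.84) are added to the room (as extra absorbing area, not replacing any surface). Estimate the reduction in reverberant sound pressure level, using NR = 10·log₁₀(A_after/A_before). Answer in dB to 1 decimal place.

Equivalent absorption area: A_before = 411.1×0.76 + 651.2×0.03 + 411.1×0.01 = 336.083 sq m.
Added absorption = 395 × 0.84 = 331.800 sabins.
New total A_after = 667.883 sabins.
Reduction = 10 log₁₀(A_after/A_before) = 10 log₁₀(1.9873) = 3.0 dB.

3.0 dB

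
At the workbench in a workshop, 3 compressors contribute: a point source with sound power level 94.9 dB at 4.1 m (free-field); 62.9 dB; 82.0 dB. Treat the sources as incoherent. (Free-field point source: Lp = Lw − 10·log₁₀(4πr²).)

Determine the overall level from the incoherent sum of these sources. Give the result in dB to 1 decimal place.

82.4 dB

Source at 4.1 m: Lp = 94.9 − 10·log₁₀(4π·4.1²) = 94.9 − 10·log₁₀(211.241) = 71.7 dB.
Σ 10^(Lᵢ/10) = 1.752e+08.
L_total = 10·log₁₀(1.752e+08) = 82.4 dB.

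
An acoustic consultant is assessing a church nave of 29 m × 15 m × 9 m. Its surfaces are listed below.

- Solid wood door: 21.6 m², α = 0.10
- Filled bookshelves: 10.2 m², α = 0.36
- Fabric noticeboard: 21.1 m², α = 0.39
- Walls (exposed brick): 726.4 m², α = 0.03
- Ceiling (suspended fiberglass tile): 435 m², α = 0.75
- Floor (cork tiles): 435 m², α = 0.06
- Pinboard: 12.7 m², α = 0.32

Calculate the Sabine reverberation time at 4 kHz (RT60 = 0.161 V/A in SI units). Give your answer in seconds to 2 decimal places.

Equivalent absorption area: A = 21.6·0.10 + 10.2·0.36 + 21.1·0.39 + 726.4·0.03 + 435·0.75 + 435·0.06 + 12.7·0.32 = 392.267 m².
Room volume: 3915 m³.
Sabine: RT60 = 0.161 × 3915 / 392.267 = 1.61 s.

1.61 sec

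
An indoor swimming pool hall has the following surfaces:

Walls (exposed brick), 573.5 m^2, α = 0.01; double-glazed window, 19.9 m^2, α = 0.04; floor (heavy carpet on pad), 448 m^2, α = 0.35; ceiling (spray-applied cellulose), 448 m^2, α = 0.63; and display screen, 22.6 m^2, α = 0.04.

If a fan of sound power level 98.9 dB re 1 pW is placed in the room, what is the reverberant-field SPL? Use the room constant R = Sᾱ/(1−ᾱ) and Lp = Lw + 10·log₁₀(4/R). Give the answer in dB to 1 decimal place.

76.9 dB

Σ(Sᵢαᵢ) = 573.5×0.01 + 19.9×0.04 + 448×0.35 + 448×0.63 + 22.6×0.04 = 446.475; total area S = 1512.0 m^2.
ᾱ = 446.475/1512.0 = 0.2953; R = Sᾱ/(1−ᾱ) = 446.475/(1−0.2953) = 633.567 m^2.
Lp = 98.9 + 10·log₁₀(4/633.567) = 98.9 + (-22.00) = 76.9 dB.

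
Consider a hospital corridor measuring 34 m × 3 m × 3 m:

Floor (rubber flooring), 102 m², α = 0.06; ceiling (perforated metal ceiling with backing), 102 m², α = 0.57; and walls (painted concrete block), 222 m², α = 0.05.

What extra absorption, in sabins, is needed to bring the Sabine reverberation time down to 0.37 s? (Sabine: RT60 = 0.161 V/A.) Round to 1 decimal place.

57.8 sabins

Equivalent absorption area: A₁ = 102×0.06 + 102×0.57 + 222×0.05 = 75.360 m².
For T = 0.37 s, need A₂ = 0.161·V/T = 0.161·306/0.37 = 133.151 sabins.
ΔA = A₂ − A₁ = 133.151 − 75.360 = 57.8 sabins.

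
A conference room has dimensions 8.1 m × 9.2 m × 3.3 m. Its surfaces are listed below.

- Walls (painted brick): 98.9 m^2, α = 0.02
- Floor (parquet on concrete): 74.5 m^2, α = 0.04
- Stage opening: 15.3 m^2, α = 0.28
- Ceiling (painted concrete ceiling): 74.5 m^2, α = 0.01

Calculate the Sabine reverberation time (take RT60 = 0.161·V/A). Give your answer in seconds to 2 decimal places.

3.96 seconds

Summing Sᵢαᵢ: 1.978 + 2.980 + 4.284 + 0.745 → A = 9.987 sabins.
Volume V = 8.1 × 9.2 × 3.3 = 245.916 m³.
Sabine: RT60 = 0.161 × 245.916 / 9.987 = 3.96 s.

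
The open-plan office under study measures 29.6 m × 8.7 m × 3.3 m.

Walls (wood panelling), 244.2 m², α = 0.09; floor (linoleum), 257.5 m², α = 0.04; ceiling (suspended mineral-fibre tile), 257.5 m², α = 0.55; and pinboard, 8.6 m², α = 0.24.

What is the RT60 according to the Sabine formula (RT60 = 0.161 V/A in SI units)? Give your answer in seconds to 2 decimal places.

0.78 s

Total absorption A = 244.2×0.09 + 257.5×0.04 + 257.5×0.55 + 8.6×0.24
  = 21.978 + 10.300 + 141.625 + 2.064 = 175.967 m² sabins.
Room volume: 849.816 m³.
RT60 = 0.161 · V / A = 0.161 × 849.816 / 175.967 = 0.78 s.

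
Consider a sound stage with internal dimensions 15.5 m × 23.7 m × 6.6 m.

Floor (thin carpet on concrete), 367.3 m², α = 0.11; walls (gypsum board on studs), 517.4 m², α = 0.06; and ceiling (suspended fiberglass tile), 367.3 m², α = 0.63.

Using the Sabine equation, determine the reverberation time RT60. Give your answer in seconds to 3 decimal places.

Equivalent absorption area: A = 367.3·0.11 + 517.4·0.06 + 367.3·0.63 = 302.846 m².
V = 15.5·23.7·6.6 = 2424.51 m³.
Sabine: RT60 = 0.161 × 2424.51 / 302.846 = 1.289 s.

1.289 s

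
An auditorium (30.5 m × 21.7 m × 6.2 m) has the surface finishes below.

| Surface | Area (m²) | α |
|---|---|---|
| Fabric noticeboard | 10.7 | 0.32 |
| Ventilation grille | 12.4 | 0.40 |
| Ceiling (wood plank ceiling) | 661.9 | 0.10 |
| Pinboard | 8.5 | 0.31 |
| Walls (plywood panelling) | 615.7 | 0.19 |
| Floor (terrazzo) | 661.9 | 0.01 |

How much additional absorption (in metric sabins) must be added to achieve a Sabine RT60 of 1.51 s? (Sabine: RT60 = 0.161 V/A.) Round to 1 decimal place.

236.7 sabins

Summing Sᵢαᵢ: 3.424 + 4.960 + 66.190 + 2.635 + 116.983 + 6.619 → A₁ = 200.811 sabins.
For T = 1.51 s, need A₂ = 0.161·V/T = 0.161·4103.47/1.51 = 437.522 sabins.
ΔA = A₂ − A₁ = 437.522 − 200.811 = 236.7 sabins.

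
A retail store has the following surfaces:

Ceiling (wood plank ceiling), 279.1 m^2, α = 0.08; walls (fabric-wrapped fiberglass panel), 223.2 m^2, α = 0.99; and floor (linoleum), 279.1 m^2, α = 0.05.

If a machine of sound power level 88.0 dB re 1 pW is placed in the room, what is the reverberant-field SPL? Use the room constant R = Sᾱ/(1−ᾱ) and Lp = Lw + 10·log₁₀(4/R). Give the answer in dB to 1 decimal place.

A = 257.251 sabins; S = 781.4 m^2.
ᾱ = 257.251/781.4 = 0.3292; R = Sᾱ/(1−ᾱ) = 257.251/(1−0.3292) = 383.499 m^2.
Lp = Lw + 10 log₁₀(4/R) = 88.0 -19.82 = 68.2 dB.

68.2 dB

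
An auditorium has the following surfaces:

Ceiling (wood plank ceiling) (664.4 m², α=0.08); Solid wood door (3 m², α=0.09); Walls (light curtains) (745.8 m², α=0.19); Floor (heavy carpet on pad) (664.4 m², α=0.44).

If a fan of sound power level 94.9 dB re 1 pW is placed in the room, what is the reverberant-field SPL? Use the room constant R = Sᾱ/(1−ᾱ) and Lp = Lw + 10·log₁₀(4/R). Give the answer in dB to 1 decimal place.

72.9 dB

A = 487.460 sabins; S = 2077.6 m².
ᾱ = 0.2346, so room constant R = A/(1−ᾱ) = 636.870 m².
Lp = 94.9 + 10·log₁₀(4/636.870) = 94.9 + (-22.02) = 72.9 dB.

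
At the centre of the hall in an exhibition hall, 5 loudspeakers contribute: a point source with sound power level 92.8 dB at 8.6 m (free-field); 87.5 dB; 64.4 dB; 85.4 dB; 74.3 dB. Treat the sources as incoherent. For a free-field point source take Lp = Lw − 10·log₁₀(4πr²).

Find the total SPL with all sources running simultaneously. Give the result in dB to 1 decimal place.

89.7 dB

Source at 8.6 m: Lp = 92.8 − 10·log₁₀(4π·8.6²) = 92.8 − 10·log₁₀(929.409) = 63.1 dB.
Converting to relative power and adding: 10^(63.1/10) + 10^(87.5/10) + 10^(64.4/10) + 10^(85.4/10) + 10^(74.3/10) = 9.408e+08.
L_total = 10·log₁₀(9.408e+08) = 89.7 dB.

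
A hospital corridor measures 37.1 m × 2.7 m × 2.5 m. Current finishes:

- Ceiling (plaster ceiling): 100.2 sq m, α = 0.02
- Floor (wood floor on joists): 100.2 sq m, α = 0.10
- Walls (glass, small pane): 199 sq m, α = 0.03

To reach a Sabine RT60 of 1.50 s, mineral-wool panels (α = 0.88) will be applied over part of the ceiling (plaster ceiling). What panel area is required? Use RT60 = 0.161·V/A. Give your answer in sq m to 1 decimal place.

Summing Sᵢαᵢ: 2.004 + 10.020 + 5.970 → A₁ = 17.994 sabins.
V = 250.425 m³. Target absorption A₂ = 0.161 × 250.425 / 1.50 = 26.879 sabins.
Absorption to add: 26.879 − 17.994 = 8.885 sabins.
Each sq m of panel replacing the ceiling (plaster ceiling) adds (0.88 − 0.02) = 0.86 sabins.
Panel area = 8.885 / 0.86 = 10.3 sq m.

10.3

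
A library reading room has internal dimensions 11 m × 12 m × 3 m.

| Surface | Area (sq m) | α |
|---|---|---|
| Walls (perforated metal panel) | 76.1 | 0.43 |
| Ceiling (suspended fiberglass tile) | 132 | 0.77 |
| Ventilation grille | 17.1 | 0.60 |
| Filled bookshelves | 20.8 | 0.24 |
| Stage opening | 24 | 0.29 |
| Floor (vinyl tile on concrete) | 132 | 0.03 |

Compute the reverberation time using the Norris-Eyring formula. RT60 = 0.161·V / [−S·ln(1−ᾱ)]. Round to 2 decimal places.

Total surface area S = 76.1 + 132 + 17.1 + 20.8 + 24 + 132 = 402.0 sq m.
Σ(Sᵢαᵢ) = 76.1×0.43 + 132×0.77 + 17.1×0.60 + 20.8×0.24 + 24×0.29 + 132×0.03 = 160.535.
Mean coefficient ᾱ = A/S = 0.3993.
−S·ln(1−ᾱ) = −402.0 × ln(1 − 0.3993) = 204.883.
V = 11 × 12 × 3 = 396 m³.
T = 0.161·V/[−S·ln(1−ᾱ)] = 0.161·396/204.883 = 0.31 s.

0.31 s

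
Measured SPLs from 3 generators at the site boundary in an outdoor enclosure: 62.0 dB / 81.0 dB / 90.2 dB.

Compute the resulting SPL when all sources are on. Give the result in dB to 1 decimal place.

90.7 dB

Sum in the linear (power) domain: Σ 10^(Lᵢ/10) = 10^(62.0/10) + 10^(81.0/10) + 10^(90.2/10) = 1.175e+09.
Combined level = 10 log₁₀(1.175e+09) = 90.7 dB.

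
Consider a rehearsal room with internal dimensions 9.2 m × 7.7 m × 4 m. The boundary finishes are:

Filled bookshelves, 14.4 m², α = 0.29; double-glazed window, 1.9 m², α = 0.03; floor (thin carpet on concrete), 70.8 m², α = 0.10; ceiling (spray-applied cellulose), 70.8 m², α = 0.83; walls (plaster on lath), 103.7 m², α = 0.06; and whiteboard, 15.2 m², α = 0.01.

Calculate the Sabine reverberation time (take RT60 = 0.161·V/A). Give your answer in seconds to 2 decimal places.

0.60 s

Summing Sᵢαᵢ: 4.176 + 0.057 + 7.080 + 58.764 + 6.222 + 0.152 → A = 76.451 sabins.
V = 9.2·7.7·4 = 283.36 m³.
T = 0.161 V/A = 0.161·283.36/76.451 = 0.60 s.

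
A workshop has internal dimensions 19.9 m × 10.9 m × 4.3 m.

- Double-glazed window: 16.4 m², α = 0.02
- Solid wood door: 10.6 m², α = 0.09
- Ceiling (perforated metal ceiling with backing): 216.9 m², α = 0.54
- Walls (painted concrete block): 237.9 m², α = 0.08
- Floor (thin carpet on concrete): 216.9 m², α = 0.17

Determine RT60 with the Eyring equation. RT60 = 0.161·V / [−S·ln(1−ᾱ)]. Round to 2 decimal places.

0.75 s

Total surface area S = 16.4 + 10.6 + 216.9 + 237.9 + 216.9 = 698.7 m².
Absorption A = 16.4×0.02 + 10.6×0.09 + 216.9×0.54 + 237.9×0.08 + 216.9×0.17 = 174.313 sabins.
Mean coefficient ᾱ = A/S = 0.2495.
Eyring denominator: −S ln(1−ᾱ) = 200.538.
V = 19.9 × 10.9 × 4.3 = 932.713 m³.
T = 0.161·V/[−S·ln(1−ᾱ)] = 0.161·932.713/200.538 = 0.75 s.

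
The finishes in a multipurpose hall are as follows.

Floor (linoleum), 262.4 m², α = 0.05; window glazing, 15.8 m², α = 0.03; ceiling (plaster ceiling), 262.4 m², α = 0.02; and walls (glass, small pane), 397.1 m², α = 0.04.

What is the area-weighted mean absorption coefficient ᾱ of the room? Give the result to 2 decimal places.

0.04

Total surface area S = 937.7 m².
Σ(Sᵢαᵢ) = 262.4×0.05 + 15.8×0.03 + 262.4×0.02 + 397.1×0.04 = 34.726.
ᾱ = 34.726 / 937.7 = 0.04.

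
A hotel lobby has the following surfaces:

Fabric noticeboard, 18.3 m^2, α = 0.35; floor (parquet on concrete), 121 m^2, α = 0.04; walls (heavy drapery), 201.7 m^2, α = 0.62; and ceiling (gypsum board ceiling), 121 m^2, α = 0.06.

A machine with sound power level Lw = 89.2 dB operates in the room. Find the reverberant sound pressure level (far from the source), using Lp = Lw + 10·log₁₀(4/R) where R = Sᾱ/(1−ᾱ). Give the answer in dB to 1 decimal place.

A = 143.559 sabins; S = 462.0 m^2.
ᾱ = 0.3107, so room constant R = A/(1−ᾱ) = 208.268 m^2.
Lp = Lw + 10 log₁₀(4/R) = 89.2 -17.17 = 72.0 dB.

72.0 dB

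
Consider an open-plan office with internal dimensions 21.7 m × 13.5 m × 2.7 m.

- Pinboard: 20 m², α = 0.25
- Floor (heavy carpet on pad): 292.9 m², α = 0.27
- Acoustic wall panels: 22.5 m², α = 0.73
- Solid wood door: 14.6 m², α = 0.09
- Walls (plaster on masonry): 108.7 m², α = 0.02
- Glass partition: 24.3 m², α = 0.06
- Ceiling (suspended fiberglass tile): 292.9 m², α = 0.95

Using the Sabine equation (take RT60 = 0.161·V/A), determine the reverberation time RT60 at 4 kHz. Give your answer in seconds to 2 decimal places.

0.33 s

Total absorption A = 20×0.25 + 292.9×0.27 + 22.5×0.73 + 14.6×0.09 + 108.7×0.02 + 24.3×0.06 + 292.9×0.95
  = 5.000 + 79.083 + 16.425 + 1.314 + 2.174 + 1.458 + 278.255 = 383.709 m² sabins.
Volume V = 21.7 × 13.5 × 2.7 = 790.965 m³.
T = 0.161 V/A = 0.161·790.965/383.709 = 0.33 s.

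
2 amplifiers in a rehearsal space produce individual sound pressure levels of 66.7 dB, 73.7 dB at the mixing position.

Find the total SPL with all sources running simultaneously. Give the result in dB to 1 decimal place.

74.5 dB

Σ 10^(Lᵢ/10) = 2.812e+07.
Combined level = 10 log₁₀(2.812e+07) = 74.5 dB.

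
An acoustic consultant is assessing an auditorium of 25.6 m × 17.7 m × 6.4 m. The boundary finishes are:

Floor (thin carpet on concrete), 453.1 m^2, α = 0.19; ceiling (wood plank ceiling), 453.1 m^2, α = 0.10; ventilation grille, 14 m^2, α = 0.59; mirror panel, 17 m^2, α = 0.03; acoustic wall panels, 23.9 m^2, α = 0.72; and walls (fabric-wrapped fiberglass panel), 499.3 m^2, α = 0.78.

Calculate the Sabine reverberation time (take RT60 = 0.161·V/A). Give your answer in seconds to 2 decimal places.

0.85 s

Equivalent absorption area: A = 453.1*0.19 + 453.1*0.10 + 14*0.59 + 17*0.03 + 23.9*0.72 + 499.3*0.78 = 546.831 m^2.
Volume V = 25.6 × 17.7 × 6.4 = 2899.968 m³.
Sabine: RT60 = 0.161 × 2899.968 / 546.831 = 0.85 s.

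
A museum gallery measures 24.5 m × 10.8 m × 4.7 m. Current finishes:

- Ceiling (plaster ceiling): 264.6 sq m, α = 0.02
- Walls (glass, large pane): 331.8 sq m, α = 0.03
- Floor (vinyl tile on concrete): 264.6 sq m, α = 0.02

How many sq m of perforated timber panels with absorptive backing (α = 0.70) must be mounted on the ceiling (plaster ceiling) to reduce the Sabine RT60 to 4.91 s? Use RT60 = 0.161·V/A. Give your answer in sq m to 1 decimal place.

29.8

Total absorption A₁ = 264.6*0.02 + 331.8*0.03 + 264.6*0.02
  = 5.292 + 9.954 + 5.292 = 20.538 sq m sabins.
Required A₂ = 0.161·1243.62/4.91 = 40.779 sabins.
ΔA needed = 40.779 − 20.538 = 20.241 sabins.
Net gain per sq m: Δα = 0.70 − 0.02 = 0.68.
Panel area = 20.241 / 0.68 = 29.8 sq m.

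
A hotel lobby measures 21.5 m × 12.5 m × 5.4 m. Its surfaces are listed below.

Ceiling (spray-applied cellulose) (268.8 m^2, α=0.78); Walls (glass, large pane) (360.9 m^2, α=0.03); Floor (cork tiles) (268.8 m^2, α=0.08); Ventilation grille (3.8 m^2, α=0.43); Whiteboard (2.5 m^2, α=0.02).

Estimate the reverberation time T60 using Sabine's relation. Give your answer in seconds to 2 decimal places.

Summing Sᵢαᵢ: 209.664 + 10.827 + 21.504 + 1.634 + 0.050 → A = 243.679 sabins.
Volume V = 21.5 × 12.5 × 5.4 = 1451.25 m³.
T = 0.161 V/A = 0.161·1451.25/243.679 = 0.96 s.

0.96 sec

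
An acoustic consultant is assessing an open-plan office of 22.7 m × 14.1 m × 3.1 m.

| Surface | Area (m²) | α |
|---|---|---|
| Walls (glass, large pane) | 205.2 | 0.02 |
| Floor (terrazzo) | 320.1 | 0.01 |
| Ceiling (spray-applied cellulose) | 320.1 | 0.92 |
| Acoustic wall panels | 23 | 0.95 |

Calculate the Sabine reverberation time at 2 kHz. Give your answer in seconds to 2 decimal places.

A = Σ Sᵢαᵢ = 205.2×0.02 + 320.1×0.01 + 320.1×0.92 + 23×0.95 = 323.647 sabins.
V = 22.7·14.1·3.1 = 992.217 m³.
RT60 = 0.161 · V / A = 0.161 × 992.217 / 323.647 = 0.49 s.

0.49 s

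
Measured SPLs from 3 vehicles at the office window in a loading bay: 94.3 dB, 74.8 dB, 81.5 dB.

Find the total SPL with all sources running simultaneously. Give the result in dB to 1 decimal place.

Sum in the linear (power) domain: Σ 10^(Lᵢ/10) = 10^(94.3/10) + 10^(74.8/10) + 10^(81.5/10) = 2.863e+09.
Combined level = 10 log₁₀(2.863e+09) = 94.6 dB.

94.6 dB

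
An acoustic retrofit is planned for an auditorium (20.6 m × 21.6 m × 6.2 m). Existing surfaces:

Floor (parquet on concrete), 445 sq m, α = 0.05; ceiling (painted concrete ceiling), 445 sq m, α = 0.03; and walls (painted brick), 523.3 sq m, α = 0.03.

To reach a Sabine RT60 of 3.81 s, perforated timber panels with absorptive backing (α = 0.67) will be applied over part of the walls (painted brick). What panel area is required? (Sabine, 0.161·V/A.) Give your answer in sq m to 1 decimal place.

102.0

Equivalent absorption area: A₁ = 445*0.05 + 445*0.03 + 523.3*0.03 = 51.299 sq m.
V = 2758.752 m³. Target absorption A₂ = 0.161 × 2758.752 / 3.81 = 116.577 sabins.
Absorption to add: 116.577 − 51.299 = 65.278 sabins.
Each sq m of panel replacing the walls (painted brick) adds (0.67 − 0.03) = 0.64 sabins.
Panel area = 65.278 / 0.64 = 102.0 sq m.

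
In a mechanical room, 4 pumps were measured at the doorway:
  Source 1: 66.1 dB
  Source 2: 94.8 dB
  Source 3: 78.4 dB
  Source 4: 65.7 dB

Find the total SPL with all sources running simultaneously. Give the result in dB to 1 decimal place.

Σ 10^(Lᵢ/10) = 3.097e+09.
Combined level = 10 log₁₀(3.097e+09) = 94.9 dB.

94.9 dB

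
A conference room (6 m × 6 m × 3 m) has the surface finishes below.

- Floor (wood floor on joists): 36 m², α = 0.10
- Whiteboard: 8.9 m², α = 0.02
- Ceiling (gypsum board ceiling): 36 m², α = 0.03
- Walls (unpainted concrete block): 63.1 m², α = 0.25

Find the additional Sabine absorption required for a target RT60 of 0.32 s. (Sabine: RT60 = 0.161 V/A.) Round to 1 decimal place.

A₁ = Σ Sᵢαᵢ = 36·0.10 + 8.9·0.02 + 36·0.03 + 63.1·0.25 = 20.633 sabins.
For T = 0.32 s, need A₂ = 0.161·V/T = 0.161·108/0.32 = 54.338 sabins.
ΔA = A₂ − A₁ = 54.338 − 20.633 = 33.7 sabins.

33.7 sabins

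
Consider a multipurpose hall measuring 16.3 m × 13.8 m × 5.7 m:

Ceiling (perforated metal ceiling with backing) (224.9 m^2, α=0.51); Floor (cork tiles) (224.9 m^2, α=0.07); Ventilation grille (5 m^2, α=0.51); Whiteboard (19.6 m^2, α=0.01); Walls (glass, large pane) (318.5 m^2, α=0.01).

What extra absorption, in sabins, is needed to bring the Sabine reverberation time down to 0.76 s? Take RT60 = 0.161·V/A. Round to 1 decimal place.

135.2 sabins

A₁ = Σ Sᵢαᵢ = 224.9*0.51 + 224.9*0.07 + 5*0.51 + 19.6*0.01 + 318.5*0.01 = 136.373 sabins.
V = 1282.158 m³. Required absorption A₂ = 0.161 × 1282.158 / 0.76 = 271.615 sabins.
Shortfall: 271.615 − 136.373 = 135.2 sabins.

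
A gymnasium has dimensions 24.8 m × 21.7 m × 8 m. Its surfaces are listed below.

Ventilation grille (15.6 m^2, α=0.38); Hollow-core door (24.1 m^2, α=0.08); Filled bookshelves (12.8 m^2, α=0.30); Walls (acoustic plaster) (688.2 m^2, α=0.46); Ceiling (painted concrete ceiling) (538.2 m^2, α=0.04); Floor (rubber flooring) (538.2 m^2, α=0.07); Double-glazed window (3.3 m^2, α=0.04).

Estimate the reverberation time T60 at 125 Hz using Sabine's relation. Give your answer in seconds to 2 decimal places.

Equivalent absorption area: A = 15.6×0.38 + 24.1×0.08 + 12.8×0.30 + 688.2×0.46 + 538.2×0.04 + 538.2×0.07 + 3.3×0.04 = 387.602 m^2.
Volume V = 24.8 × 21.7 × 8 = 4305.28 m³.
Sabine: RT60 = 0.161 × 4305.28 / 387.602 = 1.79 s.

1.79 s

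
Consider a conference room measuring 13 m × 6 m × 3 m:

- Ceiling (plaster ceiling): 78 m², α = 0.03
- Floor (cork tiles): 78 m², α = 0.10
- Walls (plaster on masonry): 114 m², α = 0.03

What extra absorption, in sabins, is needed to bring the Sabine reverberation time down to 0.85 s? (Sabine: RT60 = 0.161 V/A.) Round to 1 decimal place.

A₁ = Σ Sᵢαᵢ = 78·0.03 + 78·0.10 + 114·0.03 = 13.560 sabins.
For T = 0.85 s, need A₂ = 0.161·V/T = 0.161·234/0.85 = 44.322 sabins.
ΔA = A₂ − A₁ = 44.322 − 13.560 = 30.8 sabins.

30.8 sabins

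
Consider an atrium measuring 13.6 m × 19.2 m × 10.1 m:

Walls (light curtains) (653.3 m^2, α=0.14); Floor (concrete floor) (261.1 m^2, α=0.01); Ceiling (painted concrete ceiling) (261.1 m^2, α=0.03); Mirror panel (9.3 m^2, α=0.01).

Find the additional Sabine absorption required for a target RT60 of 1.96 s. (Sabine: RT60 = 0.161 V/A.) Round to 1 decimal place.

Summing Sᵢαᵢ: 91.462 + 2.611 + 7.833 + 0.093 → A₁ = 101.999 sabins.
V = 2637.312 m³. Required absorption A₂ = 0.161 × 2637.312 / 1.96 = 216.636 sabins.
Shortfall: 216.636 − 101.999 = 114.6 sabins.

114.6 sabins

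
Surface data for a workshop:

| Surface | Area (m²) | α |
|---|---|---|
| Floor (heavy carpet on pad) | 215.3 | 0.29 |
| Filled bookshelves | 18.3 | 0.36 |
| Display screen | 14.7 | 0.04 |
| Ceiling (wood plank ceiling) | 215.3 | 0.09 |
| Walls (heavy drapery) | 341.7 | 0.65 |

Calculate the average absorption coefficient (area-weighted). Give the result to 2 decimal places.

Total surface area S = 805.3 m².
A = 215.3·0.29 + 18.3·0.36 + 14.7·0.04 + 215.3·0.09 + 341.7·0.65 = 311.095 sabins.
ᾱ = 311.095 / 805.3 = 0.39.

0.39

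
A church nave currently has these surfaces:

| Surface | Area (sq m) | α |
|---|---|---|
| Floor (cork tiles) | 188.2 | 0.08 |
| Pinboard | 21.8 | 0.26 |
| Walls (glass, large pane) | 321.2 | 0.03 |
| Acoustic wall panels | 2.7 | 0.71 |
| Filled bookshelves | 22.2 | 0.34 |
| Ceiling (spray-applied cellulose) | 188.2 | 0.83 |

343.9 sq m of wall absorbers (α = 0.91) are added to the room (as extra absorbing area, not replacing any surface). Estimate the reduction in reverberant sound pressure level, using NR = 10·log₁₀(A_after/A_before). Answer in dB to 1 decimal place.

Summing Sᵢαᵢ: 15.056 + 5.668 + 9.636 + 1.917 + 7.548 + 156.206 → A_before = 196.031 sabins.
Treatment contributes 343.9·0.91 = 312.949 sabins.
New total A_after = 508.980 sabins.
NR = 10·log₁₀(508.980/196.031) = 4.1 dB.

4.1 dB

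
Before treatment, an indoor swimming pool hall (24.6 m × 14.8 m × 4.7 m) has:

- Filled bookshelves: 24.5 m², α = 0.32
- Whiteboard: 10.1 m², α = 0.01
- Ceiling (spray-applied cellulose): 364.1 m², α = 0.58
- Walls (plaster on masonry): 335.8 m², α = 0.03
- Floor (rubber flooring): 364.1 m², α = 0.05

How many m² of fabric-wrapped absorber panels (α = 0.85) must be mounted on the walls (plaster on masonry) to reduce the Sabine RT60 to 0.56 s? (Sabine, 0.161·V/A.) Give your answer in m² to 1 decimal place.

298.3

A₁ = Σ Sᵢαᵢ = 24.5·0.32 + 10.1·0.01 + 364.1·0.58 + 335.8·0.03 + 364.1·0.05 = 247.398 sabins.
V = 1711.176 m³. Target absorption A₂ = 0.161 × 1711.176 / 0.56 = 491.963 sabins.
Absorption to add: 491.963 − 247.398 = 244.565 sabins.
Each m² of panel replacing the walls (plaster on masonry) adds (0.85 − 0.03) = 0.82 sabins.
Area = ΔA/Δα = 244.565/0.82 = 298.3 m².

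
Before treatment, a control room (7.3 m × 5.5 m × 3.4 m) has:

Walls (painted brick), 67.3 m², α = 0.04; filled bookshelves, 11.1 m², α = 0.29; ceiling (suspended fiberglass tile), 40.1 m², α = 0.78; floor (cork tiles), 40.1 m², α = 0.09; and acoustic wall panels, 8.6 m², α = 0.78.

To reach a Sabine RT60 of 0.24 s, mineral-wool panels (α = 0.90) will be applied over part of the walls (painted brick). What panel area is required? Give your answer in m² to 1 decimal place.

51.2

Summing Sᵢαᵢ: 2.692 + 3.219 + 31.278 + 3.609 + 6.708 → A₁ = 47.506 sabins.
V = 136.51 m³. Target absorption A₂ = 0.161 × 136.51 / 0.24 = 91.575 sabins.
ΔA needed = 91.575 − 47.506 = 44.069 sabins.
Each m² of panel replacing the walls (painted brick) adds (0.90 − 0.04) = 0.86 sabins.
Area = ΔA/Δα = 44.069/0.86 = 51.2 m².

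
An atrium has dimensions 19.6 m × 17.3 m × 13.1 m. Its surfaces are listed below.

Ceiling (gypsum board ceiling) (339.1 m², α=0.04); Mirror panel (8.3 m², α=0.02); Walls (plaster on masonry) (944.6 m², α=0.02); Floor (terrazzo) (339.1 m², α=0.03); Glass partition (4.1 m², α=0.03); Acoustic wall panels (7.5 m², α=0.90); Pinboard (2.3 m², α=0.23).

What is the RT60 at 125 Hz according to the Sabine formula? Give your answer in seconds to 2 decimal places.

Total absorption A = 339.1·0.04 + 8.3·0.02 + 944.6·0.02 + 339.1·0.03 + 4.1·0.03 + 7.5·0.90 + 2.3·0.23
  = 13.564 + 0.166 + 18.892 + 10.173 + 0.123 + 6.750 + 0.529 = 50.197 m² sabins.
Room volume: 4441.948 m³.
RT60 = 0.161 · V / A = 0.161 × 4441.948 / 50.197 = 14.25 s.

14.25 s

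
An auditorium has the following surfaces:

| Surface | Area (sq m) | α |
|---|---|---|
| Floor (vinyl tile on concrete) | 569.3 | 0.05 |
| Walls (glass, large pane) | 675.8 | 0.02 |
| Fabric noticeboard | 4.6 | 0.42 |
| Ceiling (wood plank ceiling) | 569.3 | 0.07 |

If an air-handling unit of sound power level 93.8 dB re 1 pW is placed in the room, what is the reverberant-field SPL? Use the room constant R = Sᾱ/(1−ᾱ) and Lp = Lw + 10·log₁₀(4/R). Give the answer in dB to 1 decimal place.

80.4 dB

Σ(Sᵢαᵢ) = 569.3·0.05 + 675.8·0.02 + 4.6·0.42 + 569.3·0.07 = 83.764; total area S = 1819.0 sq m.
ᾱ = 83.764/1819.0 = 0.0460; R = Sᾱ/(1−ᾱ) = 83.764/(1−0.0460) = 87.803 sq m.
Lp = 93.8 + 10·log₁₀(4/87.803) = 93.8 + (-13.41) = 80.4 dB.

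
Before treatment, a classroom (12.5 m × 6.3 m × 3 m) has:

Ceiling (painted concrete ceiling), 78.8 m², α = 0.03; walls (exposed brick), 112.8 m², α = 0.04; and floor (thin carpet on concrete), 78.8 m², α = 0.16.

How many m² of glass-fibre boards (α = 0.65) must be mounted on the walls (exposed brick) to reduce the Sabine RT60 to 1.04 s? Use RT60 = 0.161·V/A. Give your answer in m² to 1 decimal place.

A₁ = Σ Sᵢαᵢ = 78.8*0.03 + 112.8*0.04 + 78.8*0.16 = 19.484 sabins.
Required A₂ = 0.161·236.25/1.04 = 36.573 sabins.
ΔA needed = 36.573 − 19.484 = 17.089 sabins.
Each m² of panel replacing the walls (exposed brick) adds (0.65 − 0.04) = 0.61 sabins.
Area = ΔA/Δα = 17.089/0.61 = 28.0 m².

28.0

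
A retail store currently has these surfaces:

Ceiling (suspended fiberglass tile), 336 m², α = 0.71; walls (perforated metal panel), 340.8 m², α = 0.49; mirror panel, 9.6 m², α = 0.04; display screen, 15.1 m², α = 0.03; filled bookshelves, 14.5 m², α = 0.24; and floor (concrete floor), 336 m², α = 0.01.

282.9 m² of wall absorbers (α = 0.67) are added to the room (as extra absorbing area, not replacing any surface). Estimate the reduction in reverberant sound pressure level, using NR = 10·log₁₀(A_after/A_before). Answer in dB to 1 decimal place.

Summing Sᵢαᵢ: 238.560 + 166.992 + 0.384 + 0.453 + 3.480 + 3.360 → A_before = 413.229 sabins.
Treatment contributes 282.9·0.67 = 189.543 sabins.
A_after = 413.229 + 189.543 = 602.772 sabins.
Reduction = 10 log₁₀(A_after/A_before) = 10 log₁₀(1.4587) = 1.6 dB.

1.6 dB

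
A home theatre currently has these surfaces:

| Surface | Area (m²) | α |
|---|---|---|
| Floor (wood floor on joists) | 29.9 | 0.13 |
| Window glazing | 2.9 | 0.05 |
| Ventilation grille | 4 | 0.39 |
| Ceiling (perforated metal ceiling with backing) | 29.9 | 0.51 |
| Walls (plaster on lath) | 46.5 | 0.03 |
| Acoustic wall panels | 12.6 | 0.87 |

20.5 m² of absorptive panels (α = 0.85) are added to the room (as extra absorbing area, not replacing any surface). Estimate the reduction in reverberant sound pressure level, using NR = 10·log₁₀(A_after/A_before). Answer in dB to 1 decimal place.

1.8 dB

Total absorption A_before = 29.9×0.13 + 2.9×0.05 + 4×0.39 + 29.9×0.51 + 46.5×0.03 + 12.6×0.87
  = 3.887 + 0.145 + 1.560 + 15.249 + 1.395 + 10.962 = 33.198 m² sabins.
Added absorption = 20.5 × 0.85 = 17.425 sabins.
A_after = 33.198 + 17.425 = 50.623 sabins.
Reduction = 10 log₁₀(A_after/A_before) = 10 log₁₀(1.5249) = 1.8 dB.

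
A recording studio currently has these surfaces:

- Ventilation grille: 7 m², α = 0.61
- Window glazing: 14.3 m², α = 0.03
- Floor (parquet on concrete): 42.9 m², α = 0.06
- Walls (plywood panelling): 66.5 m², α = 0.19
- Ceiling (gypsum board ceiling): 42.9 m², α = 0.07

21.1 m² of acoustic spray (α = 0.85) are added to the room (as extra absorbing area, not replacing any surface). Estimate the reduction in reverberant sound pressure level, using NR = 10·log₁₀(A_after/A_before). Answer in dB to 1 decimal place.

2.5 dB

Total absorption A_before = 7*0.61 + 14.3*0.03 + 42.9*0.06 + 66.5*0.19 + 42.9*0.07
  = 4.270 + 0.429 + 2.574 + 12.635 + 3.003 = 22.911 m² sabins.
Treatment contributes 21.1·0.85 = 17.935 sabins.
A_after = 22.911 + 17.935 = 40.846 sabins.
Reduction = 10 log₁₀(A_after/A_before) = 10 log₁₀(1.7828) = 2.5 dB.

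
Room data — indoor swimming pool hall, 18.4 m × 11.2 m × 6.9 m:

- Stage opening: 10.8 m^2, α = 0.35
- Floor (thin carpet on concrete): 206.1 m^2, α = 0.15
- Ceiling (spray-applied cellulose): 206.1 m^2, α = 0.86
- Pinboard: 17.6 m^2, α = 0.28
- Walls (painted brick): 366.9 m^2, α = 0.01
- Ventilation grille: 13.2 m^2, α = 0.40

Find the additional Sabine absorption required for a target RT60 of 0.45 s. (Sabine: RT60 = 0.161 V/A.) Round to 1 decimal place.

282.9 sabins

A₁ = Σ Sᵢαᵢ = 10.8×0.35 + 206.1×0.15 + 206.1×0.86 + 17.6×0.28 + 366.9×0.01 + 13.2×0.40 = 225.818 sabins.
For T = 0.45 s, need A₂ = 0.161·V/T = 0.161·1421.952/0.45 = 508.743 sabins.
Shortfall: 508.743 − 225.818 = 282.9 sabins.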